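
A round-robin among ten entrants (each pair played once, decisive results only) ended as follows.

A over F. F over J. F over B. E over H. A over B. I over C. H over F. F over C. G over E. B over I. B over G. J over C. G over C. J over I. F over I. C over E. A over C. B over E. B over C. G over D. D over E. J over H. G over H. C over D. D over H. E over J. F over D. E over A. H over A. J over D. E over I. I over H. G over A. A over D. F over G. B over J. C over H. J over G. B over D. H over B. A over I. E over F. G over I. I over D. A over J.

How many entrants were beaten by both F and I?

F beat: B, C, D, G, I, J.
I beat: C, D, H.
Both beat: C, D — 2.

2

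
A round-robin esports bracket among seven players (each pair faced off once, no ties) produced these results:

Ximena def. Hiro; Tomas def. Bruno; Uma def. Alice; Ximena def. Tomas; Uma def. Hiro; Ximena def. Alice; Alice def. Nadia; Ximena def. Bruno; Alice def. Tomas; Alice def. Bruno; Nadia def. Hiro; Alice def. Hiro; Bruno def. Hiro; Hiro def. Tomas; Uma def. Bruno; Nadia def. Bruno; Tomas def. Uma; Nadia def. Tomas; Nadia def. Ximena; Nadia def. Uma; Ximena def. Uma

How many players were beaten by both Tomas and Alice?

1

Tomas beat: Bruno, Uma.
Alice beat: Bruno, Tomas, Hiro, Nadia.
Both beat: Bruno — 1.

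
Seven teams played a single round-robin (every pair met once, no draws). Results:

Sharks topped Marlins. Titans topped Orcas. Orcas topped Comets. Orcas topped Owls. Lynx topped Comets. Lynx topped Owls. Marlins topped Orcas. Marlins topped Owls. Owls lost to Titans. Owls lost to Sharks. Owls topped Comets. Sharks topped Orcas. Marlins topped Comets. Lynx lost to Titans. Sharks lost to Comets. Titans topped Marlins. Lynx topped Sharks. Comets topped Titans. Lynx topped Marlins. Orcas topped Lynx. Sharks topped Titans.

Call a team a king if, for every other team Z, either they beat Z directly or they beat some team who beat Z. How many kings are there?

6

Owls cannot reach Marlins, Lynx, Orcas in two steps.
Titans reaches everyone (king).
Marlins reaches everyone (king).
Comets reaches everyone (king).
Lynx reaches everyone (king).
Orcas reaches everyone (king).
Sharks reaches everyone (king).
Kings: Titans, Marlins, Comets, Lynx, Orcas, Sharks — 6.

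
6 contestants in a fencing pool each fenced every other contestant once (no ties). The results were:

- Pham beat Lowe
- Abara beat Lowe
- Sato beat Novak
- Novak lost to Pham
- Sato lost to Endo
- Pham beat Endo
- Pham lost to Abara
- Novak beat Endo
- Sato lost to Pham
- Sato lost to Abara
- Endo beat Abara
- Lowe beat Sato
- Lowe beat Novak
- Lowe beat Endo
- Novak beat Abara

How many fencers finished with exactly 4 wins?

1

Win totals: Lowe 3, Novak 2, Pham 4, Endo 2, Abara 3, Sato 1.
Exactly 4: Pham — 1 fencer.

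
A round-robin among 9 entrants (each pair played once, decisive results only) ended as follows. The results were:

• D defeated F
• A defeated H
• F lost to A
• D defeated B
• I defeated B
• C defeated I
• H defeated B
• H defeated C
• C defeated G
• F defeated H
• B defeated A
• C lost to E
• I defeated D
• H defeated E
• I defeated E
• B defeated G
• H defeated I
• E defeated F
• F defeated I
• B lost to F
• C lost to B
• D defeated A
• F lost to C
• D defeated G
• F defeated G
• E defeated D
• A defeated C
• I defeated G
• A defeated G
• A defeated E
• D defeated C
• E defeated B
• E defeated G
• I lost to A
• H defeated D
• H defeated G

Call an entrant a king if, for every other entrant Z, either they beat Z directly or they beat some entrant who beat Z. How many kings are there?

A reaches everyone (king).
B cannot reach D in two steps.
C cannot reach A in two steps.
D reaches everyone (king).
E reaches everyone (king).
F reaches everyone (king).
G cannot reach A, B, C, D, E, F, H, I in two steps.
H reaches everyone (king).
I cannot reach H in two steps.
Kings: A, D, E, F, H — 5.

5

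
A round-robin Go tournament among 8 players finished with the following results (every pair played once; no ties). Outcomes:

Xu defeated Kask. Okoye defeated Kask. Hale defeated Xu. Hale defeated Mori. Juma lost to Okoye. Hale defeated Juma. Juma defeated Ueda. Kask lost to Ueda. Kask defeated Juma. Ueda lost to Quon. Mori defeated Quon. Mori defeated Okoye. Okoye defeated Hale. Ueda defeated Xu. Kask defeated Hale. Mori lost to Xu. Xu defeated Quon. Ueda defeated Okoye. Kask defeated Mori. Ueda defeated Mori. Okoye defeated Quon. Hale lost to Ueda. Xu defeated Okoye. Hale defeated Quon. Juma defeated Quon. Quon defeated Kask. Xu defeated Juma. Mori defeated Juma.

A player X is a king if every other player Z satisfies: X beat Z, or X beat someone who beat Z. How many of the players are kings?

Xu reaches everyone (king).
Quon reaches everyone (king).
Mori cannot reach Xu in two steps.
Hale reaches everyone (king).
Kask reaches everyone (king).
Okoye reaches everyone (king).
Ueda reaches everyone (king).
Juma reaches everyone (king).
Kings: Xu, Quon, Hale, Kask, Okoye, Ueda, Juma — 7.

7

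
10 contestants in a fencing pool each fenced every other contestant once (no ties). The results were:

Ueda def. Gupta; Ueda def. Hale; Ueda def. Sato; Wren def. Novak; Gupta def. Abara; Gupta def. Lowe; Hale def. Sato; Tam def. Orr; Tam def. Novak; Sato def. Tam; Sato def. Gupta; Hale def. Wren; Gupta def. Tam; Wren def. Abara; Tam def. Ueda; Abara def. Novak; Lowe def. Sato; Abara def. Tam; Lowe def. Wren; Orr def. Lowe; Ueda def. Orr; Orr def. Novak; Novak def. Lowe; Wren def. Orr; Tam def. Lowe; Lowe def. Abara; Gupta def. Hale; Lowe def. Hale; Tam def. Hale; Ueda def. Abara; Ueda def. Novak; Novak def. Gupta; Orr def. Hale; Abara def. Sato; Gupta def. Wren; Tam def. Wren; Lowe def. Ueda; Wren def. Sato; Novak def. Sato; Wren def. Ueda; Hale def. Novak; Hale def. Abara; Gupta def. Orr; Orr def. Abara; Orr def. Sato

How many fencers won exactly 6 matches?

Win totals: Novak 3, Tam 6, Abara 3, Ueda 6, Lowe 5, Hale 4, Sato 2, Orr 5, Wren 5, Gupta 6.
Exactly 6: Tam, Ueda, Gupta — 3 fencers.

3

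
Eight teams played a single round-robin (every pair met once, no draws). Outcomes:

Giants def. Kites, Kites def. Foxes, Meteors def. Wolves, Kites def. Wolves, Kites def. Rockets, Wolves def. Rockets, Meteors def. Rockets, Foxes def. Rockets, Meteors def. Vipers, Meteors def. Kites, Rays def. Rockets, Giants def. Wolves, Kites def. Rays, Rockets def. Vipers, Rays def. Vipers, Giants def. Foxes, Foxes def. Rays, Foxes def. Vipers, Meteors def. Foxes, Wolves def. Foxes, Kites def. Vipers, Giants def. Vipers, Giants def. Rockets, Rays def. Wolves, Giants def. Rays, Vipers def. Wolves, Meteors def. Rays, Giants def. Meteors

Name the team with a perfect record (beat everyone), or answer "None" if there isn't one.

Giants

Giants has 7 wins out of 7 opponents — a perfect record.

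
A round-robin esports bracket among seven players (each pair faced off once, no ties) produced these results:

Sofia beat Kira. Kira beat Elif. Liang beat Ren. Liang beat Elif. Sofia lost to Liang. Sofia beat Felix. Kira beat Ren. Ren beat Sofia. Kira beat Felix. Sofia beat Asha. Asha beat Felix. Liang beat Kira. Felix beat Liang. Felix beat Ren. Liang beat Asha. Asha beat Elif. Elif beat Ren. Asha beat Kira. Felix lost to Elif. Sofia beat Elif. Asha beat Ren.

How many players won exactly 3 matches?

1

Win totals: Felix 2, Asha 4, Sofia 4, Elif 2, Kira 3, Ren 1, Liang 5.
Exactly 3: Kira — 1 player.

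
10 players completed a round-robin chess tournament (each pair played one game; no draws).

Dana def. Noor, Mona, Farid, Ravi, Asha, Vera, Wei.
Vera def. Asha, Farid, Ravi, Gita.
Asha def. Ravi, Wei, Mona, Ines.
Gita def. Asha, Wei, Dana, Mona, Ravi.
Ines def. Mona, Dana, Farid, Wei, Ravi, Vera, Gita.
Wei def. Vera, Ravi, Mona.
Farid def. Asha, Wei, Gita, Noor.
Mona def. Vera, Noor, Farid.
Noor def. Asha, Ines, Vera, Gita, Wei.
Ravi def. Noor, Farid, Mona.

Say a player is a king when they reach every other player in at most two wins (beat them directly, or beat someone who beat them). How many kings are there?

Noor reaches everyone (king).
Ravi cannot reach Dana in two steps.
Farid reaches everyone (king).
Gita reaches everyone (king).
Asha reaches everyone (king).
Wei cannot reach Ines, Dana in two steps.
Ines reaches everyone (king).
Mona cannot reach Dana in two steps.
Dana reaches everyone (king).
Vera reaches everyone (king).
Kings: Noor, Farid, Gita, Asha, Ines, Dana, Vera — 7.

7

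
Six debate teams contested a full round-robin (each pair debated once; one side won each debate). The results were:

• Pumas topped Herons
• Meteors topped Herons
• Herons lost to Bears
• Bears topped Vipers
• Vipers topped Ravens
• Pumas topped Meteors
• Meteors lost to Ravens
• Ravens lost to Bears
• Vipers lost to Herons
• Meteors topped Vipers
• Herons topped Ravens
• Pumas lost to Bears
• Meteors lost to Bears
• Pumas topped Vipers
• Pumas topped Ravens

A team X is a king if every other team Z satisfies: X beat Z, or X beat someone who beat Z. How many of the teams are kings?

Bears reaches everyone (king).
Meteors cannot reach Bears, Pumas in two steps.
Herons cannot reach Bears, Pumas in two steps.
Ravens cannot reach Bears, Pumas in two steps.
Vipers cannot reach Bears, Herons, Pumas in two steps.
Pumas cannot reach Bears in two steps.
Kings: Bears — 1.

1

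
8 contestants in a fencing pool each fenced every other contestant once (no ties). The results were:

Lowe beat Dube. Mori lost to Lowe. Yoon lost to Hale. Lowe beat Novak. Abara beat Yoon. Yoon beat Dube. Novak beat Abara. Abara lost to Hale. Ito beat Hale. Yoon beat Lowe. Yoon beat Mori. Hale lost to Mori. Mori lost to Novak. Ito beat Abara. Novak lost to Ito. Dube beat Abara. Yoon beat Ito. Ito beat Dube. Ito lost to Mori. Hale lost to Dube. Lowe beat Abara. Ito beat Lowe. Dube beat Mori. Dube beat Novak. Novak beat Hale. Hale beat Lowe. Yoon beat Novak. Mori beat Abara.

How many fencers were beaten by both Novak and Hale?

Novak beat: Mori, Hale, Abara.
Hale beat: Yoon, Abara, Lowe.
Both beat: Abara — 1.

1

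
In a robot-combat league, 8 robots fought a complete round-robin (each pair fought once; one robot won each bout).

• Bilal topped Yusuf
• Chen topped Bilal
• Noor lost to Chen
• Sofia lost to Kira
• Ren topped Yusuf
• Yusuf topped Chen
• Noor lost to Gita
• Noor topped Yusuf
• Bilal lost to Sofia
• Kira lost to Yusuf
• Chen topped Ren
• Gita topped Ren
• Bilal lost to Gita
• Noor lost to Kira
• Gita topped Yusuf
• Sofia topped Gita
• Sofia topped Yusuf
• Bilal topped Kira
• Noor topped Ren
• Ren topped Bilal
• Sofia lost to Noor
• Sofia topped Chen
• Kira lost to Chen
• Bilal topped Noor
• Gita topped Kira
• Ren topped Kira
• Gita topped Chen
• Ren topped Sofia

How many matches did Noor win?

3

Noor's results: beat Sofia, Ren, Yusuf; lost to Gita, Bilal, Kira, Chen.
That is 3 wins.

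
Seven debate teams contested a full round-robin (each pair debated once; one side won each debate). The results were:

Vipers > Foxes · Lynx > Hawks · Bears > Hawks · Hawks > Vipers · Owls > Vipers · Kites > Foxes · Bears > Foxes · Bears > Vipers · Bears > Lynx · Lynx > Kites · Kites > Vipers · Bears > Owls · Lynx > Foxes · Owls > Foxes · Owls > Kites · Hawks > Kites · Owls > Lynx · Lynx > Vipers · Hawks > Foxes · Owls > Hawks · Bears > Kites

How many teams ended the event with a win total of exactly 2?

1

Win totals: Kites 2, Lynx 4, Hawks 3, Owls 5, Bears 6, Foxes 0, Vipers 1.
Exactly 2: Kites — 1 team.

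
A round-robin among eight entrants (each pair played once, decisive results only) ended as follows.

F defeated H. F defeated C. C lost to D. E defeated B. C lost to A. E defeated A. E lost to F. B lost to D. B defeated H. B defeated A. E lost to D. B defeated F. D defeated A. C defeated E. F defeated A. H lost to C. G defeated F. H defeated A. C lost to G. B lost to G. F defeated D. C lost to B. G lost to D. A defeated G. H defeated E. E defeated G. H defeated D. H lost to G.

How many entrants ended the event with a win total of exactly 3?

Win totals: A 2, B 4, C 2, D 5, E 3, F 5, G 4, H 3.
Exactly 3: E, H — 2 entrants.

2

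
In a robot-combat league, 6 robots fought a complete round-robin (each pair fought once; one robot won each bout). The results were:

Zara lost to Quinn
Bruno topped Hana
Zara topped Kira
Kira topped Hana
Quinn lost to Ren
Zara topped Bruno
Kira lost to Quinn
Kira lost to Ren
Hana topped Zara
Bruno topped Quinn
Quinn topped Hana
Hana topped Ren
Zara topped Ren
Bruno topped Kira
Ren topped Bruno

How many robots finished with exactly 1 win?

Win totals: Ren 3, Zara 3, Bruno 3, Kira 1, Hana 2, Quinn 3.
Exactly 1: Kira — 1 robot.

1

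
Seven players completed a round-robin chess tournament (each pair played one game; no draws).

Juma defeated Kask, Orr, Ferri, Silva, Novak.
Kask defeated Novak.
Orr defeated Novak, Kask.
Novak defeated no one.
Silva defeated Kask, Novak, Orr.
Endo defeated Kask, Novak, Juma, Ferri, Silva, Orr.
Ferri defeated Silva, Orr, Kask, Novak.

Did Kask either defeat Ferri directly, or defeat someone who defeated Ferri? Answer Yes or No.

Kask did not beat Ferri directly.
Kask beat Novak, but each of them lost to Ferri. No two-step path.

No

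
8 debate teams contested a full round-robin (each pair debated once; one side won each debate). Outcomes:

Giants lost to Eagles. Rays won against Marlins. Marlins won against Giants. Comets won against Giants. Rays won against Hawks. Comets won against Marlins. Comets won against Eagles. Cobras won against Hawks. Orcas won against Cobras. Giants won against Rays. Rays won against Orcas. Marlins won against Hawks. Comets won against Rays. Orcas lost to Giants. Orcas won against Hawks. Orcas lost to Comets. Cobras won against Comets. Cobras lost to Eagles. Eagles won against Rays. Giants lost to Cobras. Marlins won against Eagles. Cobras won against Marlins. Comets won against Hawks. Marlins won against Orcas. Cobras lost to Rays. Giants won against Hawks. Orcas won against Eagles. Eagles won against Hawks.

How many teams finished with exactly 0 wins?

1

Win totals: Marlins 4, Orcas 3, Eagles 4, Rays 4, Comets 6, Cobras 4, Hawks 0, Giants 3.
Exactly 0: Hawks — 1 team.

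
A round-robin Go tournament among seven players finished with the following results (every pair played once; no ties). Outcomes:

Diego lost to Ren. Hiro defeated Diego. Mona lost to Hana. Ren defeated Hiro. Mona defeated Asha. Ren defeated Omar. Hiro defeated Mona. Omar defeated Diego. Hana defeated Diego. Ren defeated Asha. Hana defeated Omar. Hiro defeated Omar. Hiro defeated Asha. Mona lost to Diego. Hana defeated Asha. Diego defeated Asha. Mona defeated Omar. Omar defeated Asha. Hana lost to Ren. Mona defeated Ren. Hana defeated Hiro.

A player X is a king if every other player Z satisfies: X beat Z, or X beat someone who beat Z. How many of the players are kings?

3

Hana reaches everyone (king).
Omar cannot reach Hana, Ren, Hiro in two steps.
Asha cannot reach Hana, Omar, Ren, Mona, Hiro, Diego in two steps.
Ren reaches everyone (king).
Mona reaches everyone (king).
Hiro cannot reach Hana in two steps.
Diego cannot reach Hana, Hiro in two steps.
Kings: Hana, Ren, Mona — 3.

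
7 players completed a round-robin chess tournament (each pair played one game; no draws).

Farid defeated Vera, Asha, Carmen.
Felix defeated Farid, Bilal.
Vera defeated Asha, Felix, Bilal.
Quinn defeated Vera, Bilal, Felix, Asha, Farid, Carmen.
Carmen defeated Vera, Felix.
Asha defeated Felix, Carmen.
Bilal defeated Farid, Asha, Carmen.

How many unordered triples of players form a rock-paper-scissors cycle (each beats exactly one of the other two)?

8

Win totals: Felix 2, Asha 2, Vera 3, Bilal 3, Farid 3, Quinn 6, Carmen 2.
A player with w wins dominates both others in C(w,2) triples; summing gives 1 + 1 + 3 + 3 + 3 + 15 + 1 = 27 transitive triples.
Total triples C(7,3) = 35, so cyclic triples = 35 − 27 = 8.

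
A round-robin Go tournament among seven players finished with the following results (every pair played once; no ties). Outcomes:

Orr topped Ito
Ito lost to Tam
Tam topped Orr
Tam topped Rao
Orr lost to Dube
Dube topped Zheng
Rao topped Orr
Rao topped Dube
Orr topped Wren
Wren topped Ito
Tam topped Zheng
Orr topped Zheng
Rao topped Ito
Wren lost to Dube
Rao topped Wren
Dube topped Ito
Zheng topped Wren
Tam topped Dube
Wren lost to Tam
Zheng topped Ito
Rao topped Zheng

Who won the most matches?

Win totals: Orr 3, Tam 6, Wren 1, Rao 5, Ito 0, Dube 4, Zheng 2.
Tam leads with 6 wins (next highest: 5).

Tam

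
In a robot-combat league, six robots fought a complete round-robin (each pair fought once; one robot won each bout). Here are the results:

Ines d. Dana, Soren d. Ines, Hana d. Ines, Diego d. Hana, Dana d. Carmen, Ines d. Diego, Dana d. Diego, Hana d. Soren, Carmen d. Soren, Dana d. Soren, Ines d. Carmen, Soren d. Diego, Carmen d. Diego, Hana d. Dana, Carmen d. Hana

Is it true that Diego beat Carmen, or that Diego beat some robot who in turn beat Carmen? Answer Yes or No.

No

Diego did not beat Carmen directly.
Diego beat Hana, but each of them lost to Carmen. No two-step path.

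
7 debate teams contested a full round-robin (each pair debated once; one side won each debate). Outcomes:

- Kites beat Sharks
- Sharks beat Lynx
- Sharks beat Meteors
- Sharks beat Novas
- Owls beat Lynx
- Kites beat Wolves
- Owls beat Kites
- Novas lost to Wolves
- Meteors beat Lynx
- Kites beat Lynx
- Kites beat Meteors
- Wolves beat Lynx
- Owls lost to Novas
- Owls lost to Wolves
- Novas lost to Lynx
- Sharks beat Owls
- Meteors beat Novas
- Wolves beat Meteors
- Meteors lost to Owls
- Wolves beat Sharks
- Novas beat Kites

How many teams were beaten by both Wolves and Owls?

2

Wolves beat: Owls, Novas, Sharks, Meteors, Lynx.
Owls beat: Meteors, Lynx, Kites.
Both beat: Meteors, Lynx — 2.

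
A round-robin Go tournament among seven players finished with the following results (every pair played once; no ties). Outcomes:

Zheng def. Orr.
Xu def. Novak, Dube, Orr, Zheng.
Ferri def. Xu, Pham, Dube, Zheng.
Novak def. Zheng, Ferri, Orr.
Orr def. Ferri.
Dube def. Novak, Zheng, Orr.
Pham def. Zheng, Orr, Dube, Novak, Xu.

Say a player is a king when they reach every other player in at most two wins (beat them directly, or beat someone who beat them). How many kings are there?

Xu cannot reach Pham in two steps.
Ferri reaches everyone (king).
Zheng cannot reach Xu, Dube, Novak, Pham in two steps.
Dube cannot reach Xu, Pham in two steps.
Novak reaches everyone (king).
Pham reaches everyone (king).
Orr cannot reach Novak in two steps.
Kings: Ferri, Novak, Pham — 3.

3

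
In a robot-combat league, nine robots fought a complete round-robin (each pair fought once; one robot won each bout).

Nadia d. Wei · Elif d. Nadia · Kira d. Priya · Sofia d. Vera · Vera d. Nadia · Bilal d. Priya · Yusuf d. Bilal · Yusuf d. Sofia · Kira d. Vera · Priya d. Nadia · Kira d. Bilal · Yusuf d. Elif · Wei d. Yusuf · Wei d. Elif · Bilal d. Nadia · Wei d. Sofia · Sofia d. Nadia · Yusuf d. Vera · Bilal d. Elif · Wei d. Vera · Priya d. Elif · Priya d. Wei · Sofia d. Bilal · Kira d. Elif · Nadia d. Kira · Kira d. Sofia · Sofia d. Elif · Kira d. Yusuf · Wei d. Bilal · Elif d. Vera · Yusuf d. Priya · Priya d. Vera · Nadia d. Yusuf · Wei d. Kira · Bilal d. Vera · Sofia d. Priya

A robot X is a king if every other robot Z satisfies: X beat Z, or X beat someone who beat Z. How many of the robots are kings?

5

Wei reaches everyone (king).
Yusuf cannot reach Kira in two steps.
Nadia reaches everyone (king).
Bilal cannot reach Sofia in two steps.
Sofia reaches everyone (king).
Kira reaches everyone (king).
Vera cannot reach Bilal, Sofia, Elif, Priya in two steps.
Elif cannot reach Bilal, Sofia, Priya in two steps.
Priya reaches everyone (king).
Kings: Wei, Nadia, Sofia, Kira, Priya — 5.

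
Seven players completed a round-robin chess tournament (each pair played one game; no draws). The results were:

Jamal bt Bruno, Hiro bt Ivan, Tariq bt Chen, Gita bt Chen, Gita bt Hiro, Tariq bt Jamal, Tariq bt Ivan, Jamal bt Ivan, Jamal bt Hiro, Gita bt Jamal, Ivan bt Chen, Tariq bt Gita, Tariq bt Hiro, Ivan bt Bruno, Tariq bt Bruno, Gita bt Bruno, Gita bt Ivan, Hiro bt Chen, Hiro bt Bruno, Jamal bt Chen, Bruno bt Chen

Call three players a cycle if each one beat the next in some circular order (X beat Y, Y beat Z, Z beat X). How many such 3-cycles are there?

0

Win totals: Tariq 6, Ivan 2, Bruno 1, Chen 0, Gita 5, Hiro 3, Jamal 4.
A player with w wins dominates both others in C(w,2) triples; summing gives 15 + 1 + 0 + 0 + 10 + 3 + 6 = 35 transitive triples.
Total triples C(7,3) = 35, so cyclic triples = 35 − 35 = 0.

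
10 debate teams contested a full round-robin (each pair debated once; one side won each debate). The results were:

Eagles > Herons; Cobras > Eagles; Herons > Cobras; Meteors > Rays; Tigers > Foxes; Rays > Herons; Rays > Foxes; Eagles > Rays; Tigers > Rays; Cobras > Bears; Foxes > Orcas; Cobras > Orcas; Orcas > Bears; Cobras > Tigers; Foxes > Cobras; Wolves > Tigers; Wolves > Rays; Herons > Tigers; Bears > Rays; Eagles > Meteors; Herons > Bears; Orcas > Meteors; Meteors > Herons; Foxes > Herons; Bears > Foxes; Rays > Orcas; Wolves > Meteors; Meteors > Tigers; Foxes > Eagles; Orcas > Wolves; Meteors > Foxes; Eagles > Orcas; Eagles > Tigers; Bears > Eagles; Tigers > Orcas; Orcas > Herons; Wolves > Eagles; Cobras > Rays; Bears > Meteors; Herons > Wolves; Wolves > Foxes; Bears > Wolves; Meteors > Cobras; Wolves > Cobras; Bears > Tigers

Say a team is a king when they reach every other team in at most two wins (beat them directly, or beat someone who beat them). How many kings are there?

10

Cobras reaches everyone (king).
Eagles reaches everyone (king).
Meteors reaches everyone (king).
Tigers reaches everyone (king).
Herons reaches everyone (king).
Wolves reaches everyone (king).
Foxes reaches everyone (king).
Rays reaches everyone (king).
Orcas reaches everyone (king).
Bears reaches everyone (king).
Kings: Cobras, Eagles, Meteors, Tigers, Herons, Wolves, Foxes, Rays, Orcas, Bears — 10.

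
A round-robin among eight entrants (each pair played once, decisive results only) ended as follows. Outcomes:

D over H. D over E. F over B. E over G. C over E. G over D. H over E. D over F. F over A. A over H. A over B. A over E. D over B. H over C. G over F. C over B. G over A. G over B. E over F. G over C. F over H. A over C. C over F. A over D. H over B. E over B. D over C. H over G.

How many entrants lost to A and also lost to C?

A beat: B, C, D, E, H.
C beat: B, E, F.
Both beat: B, E — 2.

2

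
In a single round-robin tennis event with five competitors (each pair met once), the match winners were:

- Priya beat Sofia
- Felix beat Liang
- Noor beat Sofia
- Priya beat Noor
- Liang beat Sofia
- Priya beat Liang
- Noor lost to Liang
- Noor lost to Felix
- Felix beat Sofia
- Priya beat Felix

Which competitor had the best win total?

Priya

Win totals: Liang 2, Sofia 0, Priya 4, Felix 3, Noor 1.
Priya leads with 4 wins (next highest: 3).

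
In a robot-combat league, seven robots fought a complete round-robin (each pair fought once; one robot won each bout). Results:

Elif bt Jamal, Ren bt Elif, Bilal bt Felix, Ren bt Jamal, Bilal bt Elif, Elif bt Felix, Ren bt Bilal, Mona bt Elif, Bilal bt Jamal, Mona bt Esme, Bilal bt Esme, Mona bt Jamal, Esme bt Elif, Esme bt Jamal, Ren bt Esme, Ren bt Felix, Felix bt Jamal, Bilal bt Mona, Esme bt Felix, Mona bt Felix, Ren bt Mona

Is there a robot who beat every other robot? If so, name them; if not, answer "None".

Ren

Ren has 6 wins out of 6 opponents — a perfect record.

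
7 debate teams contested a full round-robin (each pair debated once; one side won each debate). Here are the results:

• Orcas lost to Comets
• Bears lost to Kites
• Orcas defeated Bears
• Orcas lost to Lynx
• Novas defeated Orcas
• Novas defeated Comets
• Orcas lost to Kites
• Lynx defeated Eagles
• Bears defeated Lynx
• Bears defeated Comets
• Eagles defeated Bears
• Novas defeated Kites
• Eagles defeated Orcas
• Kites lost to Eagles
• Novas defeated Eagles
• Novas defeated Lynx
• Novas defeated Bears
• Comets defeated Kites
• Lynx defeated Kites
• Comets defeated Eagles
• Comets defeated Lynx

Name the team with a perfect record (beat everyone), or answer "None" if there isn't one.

Novas has 6 wins out of 6 opponents — a perfect record.

Novas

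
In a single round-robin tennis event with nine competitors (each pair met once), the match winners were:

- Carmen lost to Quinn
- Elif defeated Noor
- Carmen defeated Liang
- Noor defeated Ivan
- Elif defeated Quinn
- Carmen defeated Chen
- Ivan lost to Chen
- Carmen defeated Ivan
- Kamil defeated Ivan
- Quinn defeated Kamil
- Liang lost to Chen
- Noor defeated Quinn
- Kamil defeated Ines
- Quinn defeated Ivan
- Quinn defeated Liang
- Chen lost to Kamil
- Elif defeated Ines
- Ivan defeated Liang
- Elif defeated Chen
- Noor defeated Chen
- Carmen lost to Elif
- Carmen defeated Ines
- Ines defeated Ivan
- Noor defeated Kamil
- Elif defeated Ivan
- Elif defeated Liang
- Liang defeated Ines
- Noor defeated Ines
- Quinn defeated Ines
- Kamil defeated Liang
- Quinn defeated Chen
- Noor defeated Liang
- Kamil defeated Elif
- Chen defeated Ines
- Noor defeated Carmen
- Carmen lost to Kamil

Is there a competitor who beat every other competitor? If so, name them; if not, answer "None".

None

Highest win total is Noor with 7 (out of 8 possible).
Noor lost to Elif, so no competitor went undefeated.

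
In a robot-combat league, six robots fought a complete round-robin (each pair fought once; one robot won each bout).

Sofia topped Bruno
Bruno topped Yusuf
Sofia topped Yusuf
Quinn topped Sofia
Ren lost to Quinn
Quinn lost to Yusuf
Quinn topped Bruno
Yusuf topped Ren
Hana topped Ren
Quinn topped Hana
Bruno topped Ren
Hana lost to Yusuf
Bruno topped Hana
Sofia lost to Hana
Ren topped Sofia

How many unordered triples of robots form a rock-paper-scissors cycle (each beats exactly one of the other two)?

Win totals: Hana 2, Yusuf 3, Bruno 3, Quinn 4, Sofia 2, Ren 1.
A robot with w wins dominates both others in C(w,2) triples; summing gives 1 + 3 + 3 + 6 + 1 + 0 = 14 transitive triples.
Total triples C(6,3) = 20, so cyclic triples = 20 − 14 = 6.

6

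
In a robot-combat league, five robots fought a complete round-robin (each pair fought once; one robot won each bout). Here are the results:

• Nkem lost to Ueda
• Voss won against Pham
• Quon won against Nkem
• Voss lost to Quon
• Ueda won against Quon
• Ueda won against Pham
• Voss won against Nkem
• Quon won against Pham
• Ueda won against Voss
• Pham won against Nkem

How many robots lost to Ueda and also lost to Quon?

3

Ueda beat: Voss, Quon, Nkem, Pham.
Quon beat: Voss, Nkem, Pham.
Both beat: Voss, Nkem, Pham — 3.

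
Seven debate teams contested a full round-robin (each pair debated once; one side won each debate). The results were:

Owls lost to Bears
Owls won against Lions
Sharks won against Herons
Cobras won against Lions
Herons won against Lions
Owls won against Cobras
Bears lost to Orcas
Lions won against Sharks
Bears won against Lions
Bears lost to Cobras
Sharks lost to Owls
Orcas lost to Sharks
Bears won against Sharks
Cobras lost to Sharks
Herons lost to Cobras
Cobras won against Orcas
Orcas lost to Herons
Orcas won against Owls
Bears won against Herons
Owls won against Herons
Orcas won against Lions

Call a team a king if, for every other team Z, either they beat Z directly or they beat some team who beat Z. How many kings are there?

Cobras reaches everyone (king).
Sharks reaches everyone (king).
Owls reaches everyone (king).
Lions cannot reach Owls, Bears in two steps.
Bears reaches everyone (king).
Orcas reaches everyone (king).
Herons cannot reach Cobras in two steps.
Kings: Cobras, Sharks, Owls, Bears, Orcas — 5.

5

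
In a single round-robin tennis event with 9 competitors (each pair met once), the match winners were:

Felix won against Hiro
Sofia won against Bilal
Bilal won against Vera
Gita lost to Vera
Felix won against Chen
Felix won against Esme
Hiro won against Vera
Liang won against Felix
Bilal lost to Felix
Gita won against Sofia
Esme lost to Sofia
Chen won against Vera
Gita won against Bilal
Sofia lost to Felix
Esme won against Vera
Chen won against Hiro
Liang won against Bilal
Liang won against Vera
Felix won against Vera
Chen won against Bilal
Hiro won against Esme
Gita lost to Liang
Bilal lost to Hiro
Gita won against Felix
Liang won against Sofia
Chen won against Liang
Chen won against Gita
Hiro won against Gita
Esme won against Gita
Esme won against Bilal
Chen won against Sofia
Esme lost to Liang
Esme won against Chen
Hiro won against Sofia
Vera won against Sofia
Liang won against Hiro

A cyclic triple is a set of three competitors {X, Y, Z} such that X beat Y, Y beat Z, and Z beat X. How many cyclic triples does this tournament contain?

12

Win totals: Gita 3, Felix 6, Liang 7, Vera 2, Sofia 2, Esme 4, Bilal 1, Hiro 5, Chen 6.
A competitor with w wins dominates both others in C(w,2) triples; summing gives 3 + 15 + 21 + 1 + 1 + 6 + 0 + 10 + 15 = 72 transitive triples.
Total triples C(9,3) = 84, so cyclic triples = 84 − 72 = 12.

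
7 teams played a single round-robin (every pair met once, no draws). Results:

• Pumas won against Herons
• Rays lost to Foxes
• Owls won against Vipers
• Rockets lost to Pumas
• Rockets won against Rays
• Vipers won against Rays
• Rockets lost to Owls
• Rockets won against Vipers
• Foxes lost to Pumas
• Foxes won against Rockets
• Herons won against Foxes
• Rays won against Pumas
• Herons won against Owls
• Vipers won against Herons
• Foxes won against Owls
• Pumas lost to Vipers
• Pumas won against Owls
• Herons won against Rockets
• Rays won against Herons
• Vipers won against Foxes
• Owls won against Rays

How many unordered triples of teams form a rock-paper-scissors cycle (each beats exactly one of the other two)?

Win totals: Rays 2, Pumas 4, Rockets 2, Foxes 3, Vipers 4, Herons 3, Owls 3.
A team with w wins dominates both others in C(w,2) triples; summing gives 1 + 6 + 1 + 3 + 6 + 3 + 3 = 23 transitive triples.
Total triples C(7,3) = 35, so cyclic triples = 35 − 23 = 12.

12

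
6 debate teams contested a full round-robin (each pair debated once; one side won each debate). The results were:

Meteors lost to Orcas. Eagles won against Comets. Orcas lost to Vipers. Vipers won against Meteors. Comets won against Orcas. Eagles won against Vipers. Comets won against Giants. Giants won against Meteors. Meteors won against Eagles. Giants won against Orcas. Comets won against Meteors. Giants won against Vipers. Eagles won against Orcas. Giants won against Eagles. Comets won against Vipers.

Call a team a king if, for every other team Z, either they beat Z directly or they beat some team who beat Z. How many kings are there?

Meteors cannot reach Giants in two steps.
Giants reaches everyone (king).
Vipers cannot reach Giants, Comets in two steps.
Orcas cannot reach Giants, Vipers, Comets in two steps.
Comets reaches everyone (king).
Eagles reaches everyone (king).
Kings: Giants, Comets, Eagles — 3.

3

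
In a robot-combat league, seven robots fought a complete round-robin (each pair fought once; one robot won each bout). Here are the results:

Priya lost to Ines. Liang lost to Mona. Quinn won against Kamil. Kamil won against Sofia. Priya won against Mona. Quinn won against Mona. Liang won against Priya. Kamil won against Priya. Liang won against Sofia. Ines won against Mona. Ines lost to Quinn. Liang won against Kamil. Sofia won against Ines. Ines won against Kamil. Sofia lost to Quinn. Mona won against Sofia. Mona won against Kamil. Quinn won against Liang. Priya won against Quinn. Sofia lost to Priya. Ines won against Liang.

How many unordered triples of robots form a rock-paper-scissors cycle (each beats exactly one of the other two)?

Win totals: Quinn 5, Kamil 2, Liang 3, Mona 3, Priya 3, Ines 4, Sofia 1.
A robot with w wins dominates both others in C(w,2) triples; summing gives 10 + 1 + 3 + 3 + 3 + 6 + 0 = 26 transitive triples.
Total triples C(7,3) = 35, so cyclic triples = 35 − 26 = 9.

9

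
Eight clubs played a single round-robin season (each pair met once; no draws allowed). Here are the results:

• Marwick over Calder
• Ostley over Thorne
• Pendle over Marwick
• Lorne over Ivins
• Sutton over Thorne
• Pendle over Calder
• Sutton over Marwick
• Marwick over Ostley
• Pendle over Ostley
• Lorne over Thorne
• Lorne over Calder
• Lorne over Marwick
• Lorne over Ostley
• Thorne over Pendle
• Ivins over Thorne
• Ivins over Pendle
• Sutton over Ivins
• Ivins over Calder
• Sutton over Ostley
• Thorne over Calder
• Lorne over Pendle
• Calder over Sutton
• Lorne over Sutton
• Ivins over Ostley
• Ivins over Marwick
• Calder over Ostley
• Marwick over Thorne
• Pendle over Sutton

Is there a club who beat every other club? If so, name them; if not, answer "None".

Lorne

Lorne has 7 wins out of 7 opponents — a perfect record.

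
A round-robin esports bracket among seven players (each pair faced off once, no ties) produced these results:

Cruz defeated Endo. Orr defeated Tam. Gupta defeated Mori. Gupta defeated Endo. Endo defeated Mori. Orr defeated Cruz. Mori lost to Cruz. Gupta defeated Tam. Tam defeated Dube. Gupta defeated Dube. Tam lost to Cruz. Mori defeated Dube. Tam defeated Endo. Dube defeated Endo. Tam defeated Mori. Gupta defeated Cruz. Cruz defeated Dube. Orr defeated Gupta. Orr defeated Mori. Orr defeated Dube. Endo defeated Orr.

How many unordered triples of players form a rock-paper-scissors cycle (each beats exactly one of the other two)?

5

Win totals: Orr 5, Tam 3, Endo 2, Gupta 5, Cruz 4, Dube 1, Mori 1.
A player with w wins dominates both others in C(w,2) triples; summing gives 10 + 3 + 1 + 10 + 6 + 0 + 0 = 30 transitive triples.
Total triples C(7,3) = 35, so cyclic triples = 35 − 30 = 5.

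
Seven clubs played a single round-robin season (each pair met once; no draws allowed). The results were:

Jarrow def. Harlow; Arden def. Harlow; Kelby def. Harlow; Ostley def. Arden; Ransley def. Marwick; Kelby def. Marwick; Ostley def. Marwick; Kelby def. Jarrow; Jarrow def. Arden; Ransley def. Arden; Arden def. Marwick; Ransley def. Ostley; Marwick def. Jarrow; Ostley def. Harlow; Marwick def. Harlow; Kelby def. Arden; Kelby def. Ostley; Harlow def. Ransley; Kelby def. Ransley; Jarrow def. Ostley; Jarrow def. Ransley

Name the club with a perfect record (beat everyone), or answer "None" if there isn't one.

Kelby

Kelby has 6 wins out of 6 opponents — a perfect record.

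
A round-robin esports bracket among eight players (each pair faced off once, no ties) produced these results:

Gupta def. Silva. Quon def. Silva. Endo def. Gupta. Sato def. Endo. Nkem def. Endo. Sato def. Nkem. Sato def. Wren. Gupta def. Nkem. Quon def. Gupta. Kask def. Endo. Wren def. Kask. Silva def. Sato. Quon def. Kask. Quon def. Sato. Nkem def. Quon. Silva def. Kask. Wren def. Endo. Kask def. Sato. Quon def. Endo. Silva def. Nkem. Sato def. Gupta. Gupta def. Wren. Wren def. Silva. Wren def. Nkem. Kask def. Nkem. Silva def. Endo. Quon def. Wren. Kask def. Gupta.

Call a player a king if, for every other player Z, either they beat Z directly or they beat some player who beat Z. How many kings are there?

7

Sato reaches everyone (king).
Silva reaches everyone (king).
Endo cannot reach Sato, Kask, Quon in two steps.
Kask reaches everyone (king).
Gupta reaches everyone (king).
Quon reaches everyone (king).
Wren reaches everyone (king).
Nkem reaches everyone (king).
Kings: Sato, Silva, Kask, Gupta, Quon, Wren, Nkem — 7.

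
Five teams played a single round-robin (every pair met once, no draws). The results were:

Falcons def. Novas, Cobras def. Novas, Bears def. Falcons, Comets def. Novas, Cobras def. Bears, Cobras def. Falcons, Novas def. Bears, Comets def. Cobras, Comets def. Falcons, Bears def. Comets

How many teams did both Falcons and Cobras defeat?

Falcons beat: Novas.
Cobras beat: Novas, Bears, Falcons.
Both beat: Novas — 1.

1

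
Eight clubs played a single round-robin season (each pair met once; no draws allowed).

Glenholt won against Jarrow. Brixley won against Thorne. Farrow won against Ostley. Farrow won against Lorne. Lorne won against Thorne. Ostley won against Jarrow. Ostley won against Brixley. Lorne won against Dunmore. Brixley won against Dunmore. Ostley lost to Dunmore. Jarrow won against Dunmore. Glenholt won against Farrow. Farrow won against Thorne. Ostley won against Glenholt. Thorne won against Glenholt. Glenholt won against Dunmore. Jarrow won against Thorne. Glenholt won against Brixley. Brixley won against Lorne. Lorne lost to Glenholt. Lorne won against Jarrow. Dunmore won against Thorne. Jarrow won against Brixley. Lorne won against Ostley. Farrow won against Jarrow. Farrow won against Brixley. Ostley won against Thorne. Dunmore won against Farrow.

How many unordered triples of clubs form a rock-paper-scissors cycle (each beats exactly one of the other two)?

15

Win totals: Jarrow 3, Farrow 5, Ostley 4, Glenholt 5, Lorne 4, Brixley 3, Dunmore 3, Thorne 1.
A club with w wins dominates both others in C(w,2) triples; summing gives 3 + 10 + 6 + 10 + 6 + 3 + 3 + 0 = 41 transitive triples.
Total triples C(8,3) = 56, so cyclic triples = 56 − 41 = 15.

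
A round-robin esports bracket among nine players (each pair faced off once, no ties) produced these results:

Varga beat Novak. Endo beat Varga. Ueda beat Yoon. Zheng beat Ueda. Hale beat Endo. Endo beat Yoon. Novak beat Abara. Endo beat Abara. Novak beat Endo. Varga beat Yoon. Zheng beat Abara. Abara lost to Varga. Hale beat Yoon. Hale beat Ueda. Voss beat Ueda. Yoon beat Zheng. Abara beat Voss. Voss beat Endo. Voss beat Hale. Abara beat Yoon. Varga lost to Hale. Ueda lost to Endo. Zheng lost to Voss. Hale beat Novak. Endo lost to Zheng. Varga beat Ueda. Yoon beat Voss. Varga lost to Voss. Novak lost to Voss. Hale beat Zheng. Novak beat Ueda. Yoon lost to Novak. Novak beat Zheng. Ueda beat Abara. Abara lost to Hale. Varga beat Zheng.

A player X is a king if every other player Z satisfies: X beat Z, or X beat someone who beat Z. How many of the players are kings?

Endo cannot reach Hale in two steps.
Novak cannot reach Hale in two steps.
Yoon reaches everyone (king).
Abara reaches everyone (king).
Hale reaches everyone (king).
Ueda cannot reach Endo, Novak, Hale, Varga in two steps.
Voss reaches everyone (king).
Varga cannot reach Hale in two steps.
Zheng cannot reach Novak, Hale in two steps.
Kings: Yoon, Abara, Hale, Voss — 4.

4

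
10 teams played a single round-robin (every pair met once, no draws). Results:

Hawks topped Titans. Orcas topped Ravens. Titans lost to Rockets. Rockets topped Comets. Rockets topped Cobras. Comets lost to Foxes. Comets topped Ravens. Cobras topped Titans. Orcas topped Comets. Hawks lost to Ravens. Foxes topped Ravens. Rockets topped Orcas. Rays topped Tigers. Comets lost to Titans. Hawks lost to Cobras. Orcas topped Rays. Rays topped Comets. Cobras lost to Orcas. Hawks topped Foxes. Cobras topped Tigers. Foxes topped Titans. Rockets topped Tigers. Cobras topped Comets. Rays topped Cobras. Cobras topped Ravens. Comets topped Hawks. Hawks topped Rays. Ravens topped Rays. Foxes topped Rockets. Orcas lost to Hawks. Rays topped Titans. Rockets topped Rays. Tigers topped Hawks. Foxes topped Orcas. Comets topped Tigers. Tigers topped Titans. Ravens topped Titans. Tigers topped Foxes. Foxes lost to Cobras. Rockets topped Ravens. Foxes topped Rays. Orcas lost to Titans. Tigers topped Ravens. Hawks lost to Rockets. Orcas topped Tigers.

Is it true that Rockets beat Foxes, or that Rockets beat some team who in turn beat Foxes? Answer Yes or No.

Rockets did not beat Foxes directly.
Rockets beat Tigers, Cobras, Rays, Hawks, Orcas, Titans, Comets, Ravens. Of those, Tigers beat Foxes.

Yes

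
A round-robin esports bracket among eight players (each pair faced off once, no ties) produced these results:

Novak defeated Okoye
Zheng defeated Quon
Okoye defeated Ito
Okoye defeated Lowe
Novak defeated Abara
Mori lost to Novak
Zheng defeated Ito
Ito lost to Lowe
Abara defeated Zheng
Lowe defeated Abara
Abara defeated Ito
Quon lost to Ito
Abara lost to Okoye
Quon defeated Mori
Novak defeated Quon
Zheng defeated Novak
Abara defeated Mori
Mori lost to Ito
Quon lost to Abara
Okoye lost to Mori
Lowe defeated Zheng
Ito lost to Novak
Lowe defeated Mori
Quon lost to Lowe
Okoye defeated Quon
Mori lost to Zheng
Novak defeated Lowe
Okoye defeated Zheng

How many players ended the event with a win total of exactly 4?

2

Win totals: Mori 1, Ito 2, Okoye 5, Quon 1, Abara 4, Lowe 5, Zheng 4, Novak 6.
Exactly 4: Abara, Zheng — 2 players.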